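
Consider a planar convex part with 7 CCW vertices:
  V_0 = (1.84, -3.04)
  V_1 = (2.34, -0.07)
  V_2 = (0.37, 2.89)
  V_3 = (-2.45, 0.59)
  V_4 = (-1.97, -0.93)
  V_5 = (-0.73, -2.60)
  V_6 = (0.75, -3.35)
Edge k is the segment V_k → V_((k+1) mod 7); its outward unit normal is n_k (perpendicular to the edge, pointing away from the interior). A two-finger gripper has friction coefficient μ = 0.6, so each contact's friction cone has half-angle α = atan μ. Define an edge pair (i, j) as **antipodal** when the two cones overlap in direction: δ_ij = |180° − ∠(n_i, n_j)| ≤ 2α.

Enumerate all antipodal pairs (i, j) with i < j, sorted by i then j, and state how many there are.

α = atan 0.6 = 30.96°;  2α = 61.93°
n_0 = (+0.9861, -0.1660)
n_1 = (+0.8325, +0.5541)
n_2 = (-0.6320, +0.7749)
n_3 = (-0.9536, -0.3011)
n_4 = (-0.8029, -0.5961)
n_5 = (-0.4520, -0.8920)
n_6 = (+0.2736, -0.9619)
  (0,1): δ = 136.80°  ·
  (0,2): δ = 41.24°  ✓
  (0,3): δ = 27.08°  ✓
  (0,4): δ = 46.15°  ✓
  (0,5): δ = 72.68°  ·
  (0,6): δ = 115.43°  ·
  (1,2): δ = 84.44°  ·
  (1,3): δ = 16.12°  ✓
  (1,4): δ = 2.95°  ✓
  (1,5): δ = 29.48°  ✓
  (1,6): δ = 72.23°  ·
  (2,3): δ = 111.68°  ·
  (2,4): δ = 92.61°  ·
  (2,5): δ = 66.07°  ·
  (2,6): δ = 23.32°  ✓
  (3,4): δ = 160.93°  ·
  (3,5): δ = 134.40°  ·
  (3,6): δ = 91.65°  ·
  (4,5): δ = 153.47°  ·
  (4,6): δ = 110.72°  ·
  (5,6): δ = 137.25°  ·
antipodal pairs: 7

count = 7; pairs: (0,2), (0,3), (0,4), (1,3), (1,4), (1,5), (2,6)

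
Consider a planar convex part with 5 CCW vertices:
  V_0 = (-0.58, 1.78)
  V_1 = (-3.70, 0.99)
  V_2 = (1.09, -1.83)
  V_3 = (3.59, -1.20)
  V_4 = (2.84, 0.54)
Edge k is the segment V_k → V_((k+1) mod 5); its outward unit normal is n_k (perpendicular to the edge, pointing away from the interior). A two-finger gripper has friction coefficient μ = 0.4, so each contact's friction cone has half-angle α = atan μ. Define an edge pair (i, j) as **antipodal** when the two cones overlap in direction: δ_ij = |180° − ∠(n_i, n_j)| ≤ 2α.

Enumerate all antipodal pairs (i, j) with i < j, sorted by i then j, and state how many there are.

count = 4; pairs: (0,2), (1,3), (1,4), (2,4)

α = atan 0.4 = 21.80°;  2α = 43.60°
n_0 = (-0.2455, +0.9694)
n_1 = (-0.5073, -0.8617)
n_2 = (+0.2444, -0.9697)
n_3 = (+0.9183, +0.3958)
n_4 = (+0.3409, +0.9401)
  (0,1): δ = 44.70°  ·
  (0,2): δ = 0.06°  ✓
  (0,3): δ = 99.11°  ·
  (0,4): δ = 145.86°  ·
  (1,2): δ = 135.37°  ·
  (1,3): δ = 36.20°  ✓
  (1,4): δ = 10.56°  ✓
  (2,3): δ = 80.83°  ·
  (2,4): δ = 34.07°  ✓
  (3,4): δ = 133.25°  ·
antipodal pairs: 4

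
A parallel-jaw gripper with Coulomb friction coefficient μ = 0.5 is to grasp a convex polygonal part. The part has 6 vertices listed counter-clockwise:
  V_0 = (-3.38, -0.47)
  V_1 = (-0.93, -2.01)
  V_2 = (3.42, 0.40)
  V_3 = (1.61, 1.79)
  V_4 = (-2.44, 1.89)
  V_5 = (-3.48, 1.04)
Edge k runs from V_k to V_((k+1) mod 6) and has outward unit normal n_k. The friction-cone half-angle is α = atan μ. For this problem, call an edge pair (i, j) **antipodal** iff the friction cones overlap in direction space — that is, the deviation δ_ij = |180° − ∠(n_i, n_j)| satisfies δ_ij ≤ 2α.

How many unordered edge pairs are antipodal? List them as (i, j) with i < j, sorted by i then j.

count = 5; pairs: (0,2), (0,3), (1,3), (1,4), (2,5)

α = atan 0.5 = 26.57°;  2α = 53.13°
n_0 = (-0.5322, -0.8466)
n_1 = (+0.4846, -0.8747)
n_2 = (+0.6091, +0.7931)
n_3 = (+0.0247, +0.9997)
n_4 = (-0.6328, +0.7743)
n_5 = (-0.9978, -0.0661)
  (0,1): δ = 118.86°  ·
  (0,2): δ = 5.37°  ✓
  (0,3): δ = 30.74°  ✓
  (0,4): δ = 71.41°  ·
  (0,5): δ = 125.94°  ·
  (1,2): δ = 66.51°  ·
  (1,3): δ = 30.40°  ✓
  (1,4): δ = 10.27°  ✓
  (1,5): δ = 64.80°  ·
  (2,3): δ = 143.89°  ·
  (2,4): δ = 103.22°  ·
  (2,5): δ = 48.69°  ✓
  (3,4): δ = 139.33°  ·
  (3,5): δ = 84.80°  ·
  (4,5): δ = 125.47°  ·
antipodal pairs: 5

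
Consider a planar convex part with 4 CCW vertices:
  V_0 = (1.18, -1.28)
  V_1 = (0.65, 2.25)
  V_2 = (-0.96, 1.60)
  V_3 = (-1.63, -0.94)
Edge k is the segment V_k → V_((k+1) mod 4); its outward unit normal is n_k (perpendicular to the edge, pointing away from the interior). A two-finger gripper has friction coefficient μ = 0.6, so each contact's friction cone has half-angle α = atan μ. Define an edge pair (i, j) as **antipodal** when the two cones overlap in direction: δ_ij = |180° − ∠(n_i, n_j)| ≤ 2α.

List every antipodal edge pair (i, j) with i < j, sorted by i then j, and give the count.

α = atan 0.6 = 30.96°;  2α = 61.93°
n_0 = (+0.9889, +0.1485)
n_1 = (-0.3744, +0.9273)
n_2 = (-0.9669, +0.2551)
n_3 = (-0.1201, -0.9928)
  (0,1): δ = 76.55°  ·
  (0,2): δ = 23.32°  ✓
  (0,3): δ = 74.56°  ·
  (1,2): δ = 126.76°  ·
  (1,3): δ = 28.88°  ✓
  (2,3): δ = 82.12°  ·
antipodal pairs: 2

count = 2; pairs: (0,2), (1,3)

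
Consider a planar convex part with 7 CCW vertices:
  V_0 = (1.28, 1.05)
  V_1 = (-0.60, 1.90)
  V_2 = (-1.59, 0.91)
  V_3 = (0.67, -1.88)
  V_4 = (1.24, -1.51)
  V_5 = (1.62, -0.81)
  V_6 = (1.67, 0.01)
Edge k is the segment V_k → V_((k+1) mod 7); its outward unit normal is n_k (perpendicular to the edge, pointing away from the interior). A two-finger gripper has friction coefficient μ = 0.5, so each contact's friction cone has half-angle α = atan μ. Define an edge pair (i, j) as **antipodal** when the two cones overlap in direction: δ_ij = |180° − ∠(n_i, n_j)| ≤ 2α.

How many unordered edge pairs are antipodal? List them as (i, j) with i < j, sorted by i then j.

count = 6; pairs: (0,2), (1,3), (1,4), (1,5), (2,5), (2,6)

α = atan 0.5 = 26.57°;  2α = 53.13°
n_0 = (+0.4120, +0.9112)
n_1 = (-0.7071, +0.7071)
n_2 = (-0.7771, -0.6294)
n_3 = (+0.5445, -0.8388)
n_4 = (+0.8789, -0.4771)
n_5 = (+0.9981, -0.0609)
n_6 = (+0.9363, +0.3511)
  (0,1): δ = 110.67°  ·
  (0,2): δ = 26.66°  ✓
  (0,3): δ = 57.32°  ·
  (0,4): δ = 85.83°  ·
  (0,5): δ = 110.84°  ·
  (0,6): δ = 134.89°  ·
  (1,2): δ = 95.99°  ·
  (1,3): δ = 12.01°  ✓
  (1,4): δ = 16.50°  ✓
  (1,5): δ = 41.51°  ✓
  (1,6): δ = 65.56°  ·
  (2,3): δ = 96.02°  ·
  (2,4): δ = 67.50°  ·
  (2,5): δ = 42.50°  ✓
  (2,6): δ = 18.45°  ✓
  (3,4): δ = 151.48°  ·
  (3,5): δ = 126.48°  ·
  (3,6): δ = 102.43°  ·
  (4,5): δ = 154.99°  ·
  (4,6): δ = 130.95°  ·
  (5,6): δ = 155.95°  ·
antipodal pairs: 6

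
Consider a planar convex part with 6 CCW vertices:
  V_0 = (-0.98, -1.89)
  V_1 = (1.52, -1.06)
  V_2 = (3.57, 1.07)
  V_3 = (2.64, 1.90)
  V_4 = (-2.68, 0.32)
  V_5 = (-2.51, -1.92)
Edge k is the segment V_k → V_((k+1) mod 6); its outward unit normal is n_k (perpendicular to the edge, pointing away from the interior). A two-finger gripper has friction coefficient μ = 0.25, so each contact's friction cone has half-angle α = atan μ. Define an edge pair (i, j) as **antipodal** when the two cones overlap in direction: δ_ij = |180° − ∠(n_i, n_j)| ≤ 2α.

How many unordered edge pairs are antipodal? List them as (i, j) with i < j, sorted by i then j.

count = 2; pairs: (0,3), (3,5)

α = atan 0.25 = 14.04°;  2α = 28.07°
n_0 = (+0.3151, -0.9491)
n_1 = (+0.7205, -0.6934)
n_2 = (+0.6659, +0.7461)
n_3 = (-0.2847, +0.9586)
n_4 = (-0.9971, -0.0757)
n_5 = (+0.0196, -0.9998)
  (0,1): δ = 152.27°  ·
  (0,2): δ = 60.11°  ·
  (0,3): δ = 1.83°  ✓
  (0,4): δ = 75.97°  ·
  (0,5): δ = 162.76°  ·
  (1,2): δ = 87.84°  ·
  (1,3): δ = 29.56°  ·
  (1,4): δ = 48.24°  ·
  (1,5): δ = 135.03°  ·
  (2,3): δ = 121.71°  ·
  (2,4): δ = 43.91°  ·
  (2,5): δ = 42.87°  ·
  (3,4): δ = 102.20°  ·
  (3,5): δ = 15.42°  ✓
  (4,5): δ = 93.22°  ·
antipodal pairs: 2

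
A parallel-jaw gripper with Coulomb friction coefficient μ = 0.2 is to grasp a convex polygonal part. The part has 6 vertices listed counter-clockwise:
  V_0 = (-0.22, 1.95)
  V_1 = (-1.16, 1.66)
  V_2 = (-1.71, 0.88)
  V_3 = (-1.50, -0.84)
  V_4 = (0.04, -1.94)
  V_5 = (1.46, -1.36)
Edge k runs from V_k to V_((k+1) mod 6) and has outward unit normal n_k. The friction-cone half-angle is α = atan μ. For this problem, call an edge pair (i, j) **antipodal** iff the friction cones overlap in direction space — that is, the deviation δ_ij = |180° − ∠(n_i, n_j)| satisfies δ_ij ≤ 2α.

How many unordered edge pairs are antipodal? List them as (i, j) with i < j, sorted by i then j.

α = atan 0.2 = 11.31°;  2α = 22.62°
n_0 = (-0.2948, +0.9556)
n_1 = (-0.8173, +0.5763)
n_2 = (-0.9926, -0.1212)
n_3 = (-0.5812, -0.8137)
n_4 = (+0.3781, -0.9258)
n_5 = (+0.8917, +0.4526)
  (0,1): δ = 142.33°  ·
  (0,2): δ = 100.18°  ·
  (0,3): δ = 52.68°  ·
  (0,4): δ = 5.07°  ✓
  (0,5): δ = 99.76°  ·
  (1,2): δ = 137.85°  ·
  (1,3): δ = 90.35°  ·
  (1,4): δ = 32.59°  ·
  (1,5): δ = 62.10°  ·
  (2,3): δ = 132.50°  ·
  (2,4): δ = 74.74°  ·
  (2,5): δ = 19.95°  ✓
  (3,4): δ = 122.24°  ·
  (3,5): δ = 27.55°  ·
  (4,5): δ = 85.31°  ·
antipodal pairs: 2

count = 2; pairs: (0,4), (2,5)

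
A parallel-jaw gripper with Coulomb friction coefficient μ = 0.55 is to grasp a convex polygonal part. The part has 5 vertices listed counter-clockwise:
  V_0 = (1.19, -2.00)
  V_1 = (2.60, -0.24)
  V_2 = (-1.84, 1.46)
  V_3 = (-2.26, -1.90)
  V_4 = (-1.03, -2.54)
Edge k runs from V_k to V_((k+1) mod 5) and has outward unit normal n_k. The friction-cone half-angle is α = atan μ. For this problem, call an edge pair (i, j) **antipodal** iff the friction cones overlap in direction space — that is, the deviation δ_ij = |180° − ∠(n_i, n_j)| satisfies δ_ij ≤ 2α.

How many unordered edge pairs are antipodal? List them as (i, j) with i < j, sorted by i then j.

α = atan 0.55 = 28.81°;  2α = 57.62°
n_0 = (+0.7804, -0.6252)
n_1 = (+0.3576, +0.9339)
n_2 = (-0.9923, +0.1240)
n_3 = (-0.4616, -0.8871)
n_4 = (+0.2364, -0.9717)
  (0,1): δ = 72.25°  ·
  (0,2): δ = 31.57°  ✓
  (0,3): δ = 101.21°  ·
  (0,4): δ = 142.37°  ·
  (1,2): δ = 76.17°  ·
  (1,3): δ = 6.54°  ✓
  (1,4): δ = 34.62°  ✓
  (2,3): δ = 110.36°  ·
  (2,4): δ = 69.20°  ·
  (3,4): δ = 138.84°  ·
antipodal pairs: 3

count = 3; pairs: (0,2), (1,3), (1,4)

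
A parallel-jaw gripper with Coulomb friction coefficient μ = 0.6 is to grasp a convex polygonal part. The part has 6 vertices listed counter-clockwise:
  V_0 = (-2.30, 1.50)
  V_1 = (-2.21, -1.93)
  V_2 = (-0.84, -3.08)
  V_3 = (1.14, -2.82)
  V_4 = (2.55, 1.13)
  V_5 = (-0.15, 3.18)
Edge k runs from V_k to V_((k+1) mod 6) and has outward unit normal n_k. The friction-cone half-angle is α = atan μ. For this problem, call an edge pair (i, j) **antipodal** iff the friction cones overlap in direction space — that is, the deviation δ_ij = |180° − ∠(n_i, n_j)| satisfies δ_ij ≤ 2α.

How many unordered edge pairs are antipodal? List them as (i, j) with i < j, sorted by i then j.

α = atan 0.6 = 30.96°;  2α = 61.93°
n_0 = (-0.9997, -0.0262)
n_1 = (-0.6429, -0.7659)
n_2 = (+0.1302, -0.9915)
n_3 = (+0.9418, -0.3362)
n_4 = (+0.6047, +0.7964)
n_5 = (-0.6157, +0.7880)
  (0,1): δ = 131.51°  ·
  (0,2): δ = 84.02°  ·
  (0,3): δ = 21.15°  ✓
  (0,4): δ = 51.29°  ✓
  (0,5): δ = 126.50°  ·
  (1,2): δ = 132.51°  ·
  (1,3): δ = 69.63°  ·
  (1,4): δ = 2.80°  ✓
  (1,5): δ = 78.01°  ·
  (2,3): δ = 117.13°  ·
  (2,4): δ = 44.69°  ✓
  (2,5): δ = 30.52°  ✓
  (3,4): δ = 107.56°  ·
  (3,5): δ = 32.35°  ✓
  (4,5): δ = 104.79°  ·
antipodal pairs: 6

count = 6; pairs: (0,3), (0,4), (1,4), (2,4), (2,5), (3,5)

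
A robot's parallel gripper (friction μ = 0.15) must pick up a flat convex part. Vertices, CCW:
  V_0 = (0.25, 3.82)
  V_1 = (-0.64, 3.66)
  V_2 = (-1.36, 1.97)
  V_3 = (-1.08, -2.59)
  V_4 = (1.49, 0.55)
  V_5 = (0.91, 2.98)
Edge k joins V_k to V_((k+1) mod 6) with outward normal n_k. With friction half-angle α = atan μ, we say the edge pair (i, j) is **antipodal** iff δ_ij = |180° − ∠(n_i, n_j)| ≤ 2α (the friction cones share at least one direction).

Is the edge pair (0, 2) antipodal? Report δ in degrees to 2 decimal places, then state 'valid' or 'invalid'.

α = atan 0.15 = 8.53°;  2α = 17.06°
edge 0: e_0 = (-0.89, -0.16);  n_0 = (-0.1769, +0.9842)
edge 2: e_2 = (+0.28, -4.56);  n_2 = (-0.9981, -0.0613)
∠(n_0, n_2) = 83.32°
δ = |180° − 83.32°| = 96.68°
96.68° > 2α = 17.06°  →  invalid

δ = 96.68°, invalid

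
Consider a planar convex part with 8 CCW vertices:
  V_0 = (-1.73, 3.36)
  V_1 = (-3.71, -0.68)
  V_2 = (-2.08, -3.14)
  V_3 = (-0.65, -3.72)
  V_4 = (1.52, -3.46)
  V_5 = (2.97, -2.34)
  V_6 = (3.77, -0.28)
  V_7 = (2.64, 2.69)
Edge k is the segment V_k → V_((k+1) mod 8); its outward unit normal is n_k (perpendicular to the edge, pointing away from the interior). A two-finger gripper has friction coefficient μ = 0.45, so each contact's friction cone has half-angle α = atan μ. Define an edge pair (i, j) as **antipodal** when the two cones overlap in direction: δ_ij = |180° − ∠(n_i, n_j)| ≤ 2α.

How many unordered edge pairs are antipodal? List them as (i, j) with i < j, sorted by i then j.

count = 9; pairs: (0,4), (0,5), (0,6), (1,6), (1,7), (2,6), (2,7), (3,7), (4,7)

α = atan 0.45 = 24.23°;  2α = 48.46°
n_0 = (-0.8980, +0.4401)
n_1 = (-0.8336, -0.5524)
n_2 = (-0.3759, -0.9267)
n_3 = (+0.1190, -0.9929)
n_4 = (+0.6113, -0.7914)
n_5 = (+0.9322, -0.3620)
n_6 = (+0.9346, +0.3556)
n_7 = (+0.1515, +0.9885)
  (0,1): δ = 120.36°  ·
  (0,2): δ = 85.97°  ·
  (0,3): δ = 57.06°  ·
  (0,4): δ = 26.21°  ✓
  (0,5): δ = 4.89°  ✓
  (0,6): δ = 46.94°  ✓
  (0,7): δ = 107.39°  ·
  (1,2): δ = 145.61°  ·
  (1,3): δ = 116.70°  ·
  (1,4): δ = 85.85°  ·
  (1,5): δ = 54.75°  ·
  (1,6): δ = 12.70°  ✓
  (1,7): δ = 47.75°  ✓
  (2,3): δ = 151.09°  ·
  (2,4): δ = 120.24°  ·
  (2,5): δ = 89.15°  ·
  (2,6): δ = 47.09°  ✓
  (2,7): δ = 13.36°  ✓
  (3,4): δ = 149.15°  ·
  (3,5): δ = 118.06°  ·
  (3,6): δ = 76.00°  ·
  (3,7): δ = 15.55°  ✓
  (4,5): δ = 148.91°  ·
  (4,6): δ = 106.85°  ·
  (4,7): δ = 46.40°  ✓
  (5,6): δ = 137.95°  ·
  (5,7): δ = 77.49°  ·
  (6,7): δ = 119.55°  ·
antipodal pairs: 9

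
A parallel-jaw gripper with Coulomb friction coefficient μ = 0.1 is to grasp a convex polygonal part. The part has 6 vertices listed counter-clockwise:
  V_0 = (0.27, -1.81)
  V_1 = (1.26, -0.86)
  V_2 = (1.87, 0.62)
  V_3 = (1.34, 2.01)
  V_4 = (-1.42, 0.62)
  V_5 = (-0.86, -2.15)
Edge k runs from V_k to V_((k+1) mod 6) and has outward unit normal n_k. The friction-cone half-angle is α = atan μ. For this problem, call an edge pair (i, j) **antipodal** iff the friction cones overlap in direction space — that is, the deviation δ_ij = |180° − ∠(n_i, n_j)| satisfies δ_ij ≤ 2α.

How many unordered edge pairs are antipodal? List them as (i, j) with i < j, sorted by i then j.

α = atan 0.1 = 5.71°;  2α = 11.42°
n_0 = (+0.6924, -0.7215)
n_1 = (+0.9245, -0.3811)
n_2 = (+0.9344, +0.3563)
n_3 = (-0.4498, +0.8931)
n_4 = (-0.9802, -0.1982)
n_5 = (+0.2881, -0.9576)
  (0,1): δ = 156.22°  ·
  (0,2): δ = 112.95°  ·
  (0,3): δ = 17.09°  ·
  (0,4): δ = 57.61°  ·
  (0,5): δ = 152.93°  ·
  (1,2): δ = 136.73°  ·
  (1,3): δ = 40.87°  ·
  (1,4): δ = 33.83°  ·
  (1,5): δ = 129.15°  ·
  (2,3): δ = 84.14°  ·
  (2,4): δ = 9.44°  ✓
  (2,5): δ = 85.87°  ·
  (3,4): δ = 105.30°  ·
  (3,5): δ = 9.99°  ✓
  (4,5): δ = 84.68°  ·
antipodal pairs: 2

count = 2; pairs: (2,4), (3,5)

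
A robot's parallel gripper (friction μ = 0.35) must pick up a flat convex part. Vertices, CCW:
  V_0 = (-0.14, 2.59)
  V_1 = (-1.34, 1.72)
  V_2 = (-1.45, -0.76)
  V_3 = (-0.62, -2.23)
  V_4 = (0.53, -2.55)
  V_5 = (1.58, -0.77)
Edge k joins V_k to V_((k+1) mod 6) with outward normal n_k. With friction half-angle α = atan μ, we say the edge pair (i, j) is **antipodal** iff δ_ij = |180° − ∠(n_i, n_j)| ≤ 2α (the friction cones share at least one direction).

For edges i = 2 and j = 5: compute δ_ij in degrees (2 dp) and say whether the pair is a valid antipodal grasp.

α = atan 0.35 = 19.29°;  2α = 38.58°
edge 2: e_2 = (+0.83, -1.47);  n_2 = (-0.8708, -0.4917)
edge 5: e_5 = (-1.72, +3.36);  n_5 = (+0.8901, +0.4557)
∠(n_2, n_5) = 177.66°
δ = |180° − 177.66°| = 2.34°
2.34° ≤ 2α = 38.58°  →  valid

δ = 2.34°, valid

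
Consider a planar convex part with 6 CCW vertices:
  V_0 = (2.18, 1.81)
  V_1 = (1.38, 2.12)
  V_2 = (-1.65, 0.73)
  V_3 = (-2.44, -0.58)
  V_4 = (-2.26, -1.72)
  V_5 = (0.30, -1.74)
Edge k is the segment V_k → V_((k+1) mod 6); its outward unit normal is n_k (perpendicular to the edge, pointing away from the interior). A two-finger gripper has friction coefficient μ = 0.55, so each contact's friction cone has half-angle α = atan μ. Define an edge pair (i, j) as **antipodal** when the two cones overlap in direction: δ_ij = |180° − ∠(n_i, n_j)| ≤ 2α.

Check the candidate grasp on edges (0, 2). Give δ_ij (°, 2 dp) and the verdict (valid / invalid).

α = atan 0.55 = 28.81°;  2α = 57.62°
edge 0: e_0 = (-0.80, +0.31);  n_0 = (+0.3613, +0.9324)
edge 2: e_2 = (-0.79, -1.31);  n_2 = (-0.8563, +0.5164)
∠(n_0, n_2) = 80.09°
δ = |180° − 80.09°| = 99.91°
99.91° > 2α = 57.62°  →  invalid

δ = 99.91°, invalid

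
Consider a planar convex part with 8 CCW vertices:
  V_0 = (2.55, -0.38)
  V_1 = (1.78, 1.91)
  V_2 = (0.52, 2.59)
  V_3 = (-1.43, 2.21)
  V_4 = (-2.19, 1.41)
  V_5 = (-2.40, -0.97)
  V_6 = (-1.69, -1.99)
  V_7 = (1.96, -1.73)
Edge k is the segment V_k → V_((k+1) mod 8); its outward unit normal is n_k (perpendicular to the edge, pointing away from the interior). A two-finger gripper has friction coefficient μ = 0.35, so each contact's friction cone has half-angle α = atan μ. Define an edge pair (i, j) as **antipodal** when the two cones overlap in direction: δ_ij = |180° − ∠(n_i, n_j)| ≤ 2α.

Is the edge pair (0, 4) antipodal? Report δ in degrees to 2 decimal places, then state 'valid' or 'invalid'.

δ = 23.63°, valid

α = atan 0.35 = 19.29°;  2α = 38.58°
edge 0: e_0 = (-0.77, +2.29);  n_0 = (+0.9479, +0.3187)
edge 4: e_4 = (-0.21, -2.38);  n_4 = (-0.9961, +0.0879)
∠(n_0, n_4) = 156.37°
δ = |180° − 156.37°| = 23.63°
23.63° ≤ 2α = 38.58°  →  valid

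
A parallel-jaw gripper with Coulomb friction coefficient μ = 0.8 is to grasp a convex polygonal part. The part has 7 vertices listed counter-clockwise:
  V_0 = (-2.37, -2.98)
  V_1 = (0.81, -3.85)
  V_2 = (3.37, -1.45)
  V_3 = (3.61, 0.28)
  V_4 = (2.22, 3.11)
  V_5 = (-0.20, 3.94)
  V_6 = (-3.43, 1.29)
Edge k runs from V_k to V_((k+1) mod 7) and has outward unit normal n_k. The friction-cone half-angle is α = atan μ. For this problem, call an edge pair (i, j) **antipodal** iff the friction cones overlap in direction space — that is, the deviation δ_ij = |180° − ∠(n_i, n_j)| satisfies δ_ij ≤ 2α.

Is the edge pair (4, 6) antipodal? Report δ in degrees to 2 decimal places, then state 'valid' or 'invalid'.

α = atan 0.8 = 38.66°;  2α = 77.32°
edge 4: e_4 = (-2.42, +0.83);  n_4 = (+0.3244, +0.9459)
edge 6: e_6 = (+1.06, -4.27);  n_6 = (-0.9705, -0.2409)
∠(n_4, n_6) = 122.87°
δ = |180° − 122.87°| = 57.13°
57.13° ≤ 2α = 77.32°  →  valid

δ = 57.13°, valid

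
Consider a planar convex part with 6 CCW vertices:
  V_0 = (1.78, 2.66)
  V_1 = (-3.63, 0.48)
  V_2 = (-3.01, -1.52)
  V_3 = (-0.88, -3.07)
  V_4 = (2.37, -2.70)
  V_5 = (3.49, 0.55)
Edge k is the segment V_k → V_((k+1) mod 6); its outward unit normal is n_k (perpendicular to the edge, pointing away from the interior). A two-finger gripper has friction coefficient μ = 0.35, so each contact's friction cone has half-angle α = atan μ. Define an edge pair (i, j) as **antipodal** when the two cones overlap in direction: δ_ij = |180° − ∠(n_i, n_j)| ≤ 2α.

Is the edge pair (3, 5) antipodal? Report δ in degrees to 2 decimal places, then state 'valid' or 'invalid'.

δ = 57.47°, invalid

α = atan 0.35 = 19.29°;  2α = 38.58°
edge 3: e_3 = (+3.25, +0.37);  n_3 = (+0.1131, -0.9936)
edge 5: e_5 = (-1.71, +2.11);  n_5 = (+0.7769, +0.6296)
∠(n_3, n_5) = 122.53°
δ = |180° − 122.53°| = 57.47°
57.47° > 2α = 38.58°  →  invalid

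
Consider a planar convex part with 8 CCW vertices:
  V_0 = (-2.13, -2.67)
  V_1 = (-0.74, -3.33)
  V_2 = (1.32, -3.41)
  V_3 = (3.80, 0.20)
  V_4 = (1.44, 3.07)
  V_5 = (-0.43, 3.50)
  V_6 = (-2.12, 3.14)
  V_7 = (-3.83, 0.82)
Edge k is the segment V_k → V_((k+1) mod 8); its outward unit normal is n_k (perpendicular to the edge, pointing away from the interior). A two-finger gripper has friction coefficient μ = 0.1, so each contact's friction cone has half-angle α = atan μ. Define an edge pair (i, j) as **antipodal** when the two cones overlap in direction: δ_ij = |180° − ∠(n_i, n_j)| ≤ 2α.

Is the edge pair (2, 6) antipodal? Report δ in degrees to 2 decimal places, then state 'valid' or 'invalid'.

α = atan 0.1 = 5.71°;  2α = 11.42°
edge 2: e_2 = (+2.48, +3.61);  n_2 = (+0.8242, -0.5662)
edge 6: e_6 = (-1.71, -2.32);  n_6 = (-0.8050, +0.5933)
∠(n_2, n_6) = 178.10°
δ = |180° − 178.10°| = 1.90°
1.90° ≤ 2α = 11.42°  →  valid

δ = 1.90°, valid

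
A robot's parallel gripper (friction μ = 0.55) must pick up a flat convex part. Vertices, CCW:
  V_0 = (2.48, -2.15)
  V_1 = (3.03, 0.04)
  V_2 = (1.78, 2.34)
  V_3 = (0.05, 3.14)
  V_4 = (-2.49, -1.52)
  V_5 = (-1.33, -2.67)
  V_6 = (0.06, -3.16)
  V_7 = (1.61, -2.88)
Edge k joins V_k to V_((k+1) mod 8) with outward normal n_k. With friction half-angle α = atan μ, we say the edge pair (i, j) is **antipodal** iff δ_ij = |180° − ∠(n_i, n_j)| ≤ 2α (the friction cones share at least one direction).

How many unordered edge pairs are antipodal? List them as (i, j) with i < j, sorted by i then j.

count = 9; pairs: (0,3), (1,3), (1,4), (1,5), (2,4), (2,5), (2,6), (3,6), (3,7)

α = atan 0.55 = 28.81°;  2α = 57.62°
n_0 = (+0.9699, -0.2436)
n_1 = (+0.8786, +0.4775)
n_2 = (+0.4197, +0.9077)
n_3 = (-0.8780, +0.4786)
n_4 = (-0.7040, -0.7102)
n_5 = (-0.3325, -0.9431)
n_6 = (+0.1778, -0.9841)
n_7 = (+0.6428, -0.7661)
  (0,1): δ = 137.38°  ·
  (0,2): δ = 100.72°  ·
  (0,3): δ = 14.50°  ✓
  (0,4): δ = 59.35°  ·
  (0,5): δ = 84.68°  ·
  (0,6): δ = 114.34°  ·
  (0,7): δ = 144.10°  ·
  (1,2): δ = 143.34°  ·
  (1,3): δ = 57.12°  ✓
  (1,4): δ = 16.72°  ✓
  (1,5): δ = 42.06°  ✓
  (1,6): δ = 71.72°  ·
  (1,7): δ = 101.48°  ·
  (2,3): δ = 93.78°  ·
  (2,4): δ = 19.93°  ✓
  (2,5): δ = 5.40°  ✓
  (2,6): δ = 35.06°  ✓
  (2,7): δ = 64.82°  ·
  (3,4): δ = 106.16°  ·
  (3,5): δ = 80.83°  ·
  (3,6): δ = 51.17°  ✓
  (3,7): δ = 21.41°  ✓
  (4,5): δ = 154.67°  ·
  (4,6): δ = 125.01°  ·
  (4,7): δ = 95.25°  ·
  (5,6): δ = 150.34°  ·
  (5,7): δ = 120.58°  ·
  (6,7): δ = 150.24°  ·
antipodal pairs: 9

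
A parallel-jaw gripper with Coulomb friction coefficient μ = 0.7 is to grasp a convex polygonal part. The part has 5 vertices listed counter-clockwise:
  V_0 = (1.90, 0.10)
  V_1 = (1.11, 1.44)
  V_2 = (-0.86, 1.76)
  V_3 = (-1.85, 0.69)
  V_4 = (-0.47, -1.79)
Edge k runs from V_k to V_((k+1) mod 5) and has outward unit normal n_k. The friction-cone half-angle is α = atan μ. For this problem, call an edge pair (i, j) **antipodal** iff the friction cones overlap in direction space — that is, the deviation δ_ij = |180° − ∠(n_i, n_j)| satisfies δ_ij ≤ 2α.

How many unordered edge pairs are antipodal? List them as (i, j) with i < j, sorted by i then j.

count = 4; pairs: (0,3), (1,3), (1,4), (2,4)

α = atan 0.7 = 34.99°;  2α = 69.98°
n_0 = (+0.8614, +0.5079)
n_1 = (+0.1603, +0.9871)
n_2 = (-0.7340, +0.6791)
n_3 = (-0.8738, -0.4862)
n_4 = (+0.6235, -0.7818)
  (0,1): δ = 129.75°  ·
  (0,2): δ = 73.30°  ·
  (0,3): δ = 1.43°  ✓
  (0,4): δ = 98.05°  ·
  (1,2): δ = 123.55°  ·
  (1,3): δ = 51.68°  ✓
  (1,4): δ = 47.80°  ✓
  (2,3): δ = 108.13°  ·
  (2,4): δ = 8.65°  ✓
  (3,4): δ = 80.52°  ·
antipodal pairs: 4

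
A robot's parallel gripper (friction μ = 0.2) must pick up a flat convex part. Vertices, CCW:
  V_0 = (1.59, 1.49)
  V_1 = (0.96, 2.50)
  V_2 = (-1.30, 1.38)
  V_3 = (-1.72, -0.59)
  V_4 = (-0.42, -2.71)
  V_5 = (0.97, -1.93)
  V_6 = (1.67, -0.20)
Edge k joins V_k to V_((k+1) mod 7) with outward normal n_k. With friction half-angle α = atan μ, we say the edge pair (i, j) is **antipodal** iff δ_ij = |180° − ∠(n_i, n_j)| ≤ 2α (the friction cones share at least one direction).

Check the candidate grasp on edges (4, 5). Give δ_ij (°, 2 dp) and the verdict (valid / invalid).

α = atan 0.2 = 11.31°;  2α = 22.62°
edge 4: e_4 = (+1.39, +0.78);  n_4 = (+0.4894, -0.8721)
edge 5: e_5 = (+0.70, +1.73);  n_5 = (+0.9270, -0.3751)
∠(n_4, n_5) = 38.67°
δ = |180° − 38.67°| = 141.33°
141.33° > 2α = 22.62°  →  invalid

δ = 141.33°, invalid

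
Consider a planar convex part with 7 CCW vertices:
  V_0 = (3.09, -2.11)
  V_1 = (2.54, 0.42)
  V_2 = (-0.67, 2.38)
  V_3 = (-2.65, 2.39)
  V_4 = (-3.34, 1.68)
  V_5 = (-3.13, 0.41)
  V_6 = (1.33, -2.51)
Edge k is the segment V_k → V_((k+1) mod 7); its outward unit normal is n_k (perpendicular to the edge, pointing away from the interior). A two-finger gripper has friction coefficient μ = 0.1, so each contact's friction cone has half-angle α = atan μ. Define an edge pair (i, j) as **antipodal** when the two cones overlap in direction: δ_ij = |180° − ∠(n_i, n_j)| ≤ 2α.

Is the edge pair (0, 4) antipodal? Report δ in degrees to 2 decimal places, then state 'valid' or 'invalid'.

α = atan 0.1 = 5.71°;  2α = 11.42°
edge 0: e_0 = (-0.55, +2.53);  n_0 = (+0.9772, +0.2124)
edge 4: e_4 = (+0.21, -1.27);  n_4 = (-0.9866, -0.1631)
∠(n_0, n_4) = 177.12°
δ = |180° − 177.12°| = 2.88°
2.88° ≤ 2α = 11.42°  →  valid

δ = 2.88°, valid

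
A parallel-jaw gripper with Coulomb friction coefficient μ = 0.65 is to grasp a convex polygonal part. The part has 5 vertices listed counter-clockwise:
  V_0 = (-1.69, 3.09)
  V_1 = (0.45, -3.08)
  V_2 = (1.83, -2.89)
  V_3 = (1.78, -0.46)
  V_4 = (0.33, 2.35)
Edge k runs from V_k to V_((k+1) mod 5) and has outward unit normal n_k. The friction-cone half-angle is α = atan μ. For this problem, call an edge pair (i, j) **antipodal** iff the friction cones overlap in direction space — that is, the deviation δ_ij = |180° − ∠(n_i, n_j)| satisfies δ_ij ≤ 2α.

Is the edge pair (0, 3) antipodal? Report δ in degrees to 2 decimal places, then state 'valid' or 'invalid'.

δ = 8.17°, valid

α = atan 0.65 = 33.02°;  2α = 66.05°
edge 0: e_0 = (+2.14, -6.17);  n_0 = (-0.9448, -0.3277)
edge 3: e_3 = (-1.45, +2.81);  n_3 = (+0.8887, +0.4586)
∠(n_0, n_3) = 171.83°
δ = |180° − 171.83°| = 8.17°
8.17° ≤ 2α = 66.05°  →  valid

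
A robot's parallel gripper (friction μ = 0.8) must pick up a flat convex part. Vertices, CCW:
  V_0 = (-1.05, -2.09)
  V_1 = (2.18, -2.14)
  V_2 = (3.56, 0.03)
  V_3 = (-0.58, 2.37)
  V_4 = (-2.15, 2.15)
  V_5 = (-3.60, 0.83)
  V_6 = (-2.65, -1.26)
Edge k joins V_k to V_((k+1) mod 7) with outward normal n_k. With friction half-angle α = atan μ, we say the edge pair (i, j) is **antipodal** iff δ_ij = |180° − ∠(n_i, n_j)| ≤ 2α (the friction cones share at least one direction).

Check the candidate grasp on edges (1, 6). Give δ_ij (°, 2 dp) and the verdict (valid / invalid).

δ = 95.04°, invalid

α = atan 0.8 = 38.66°;  2α = 77.32°
edge 1: e_1 = (+1.38, +2.17);  n_1 = (+0.8438, -0.5366)
edge 6: e_6 = (+1.60, -0.83);  n_6 = (-0.4605, -0.8877)
∠(n_1, n_6) = 84.96°
δ = |180° − 84.96°| = 95.04°
95.04° > 2α = 77.32°  →  invalid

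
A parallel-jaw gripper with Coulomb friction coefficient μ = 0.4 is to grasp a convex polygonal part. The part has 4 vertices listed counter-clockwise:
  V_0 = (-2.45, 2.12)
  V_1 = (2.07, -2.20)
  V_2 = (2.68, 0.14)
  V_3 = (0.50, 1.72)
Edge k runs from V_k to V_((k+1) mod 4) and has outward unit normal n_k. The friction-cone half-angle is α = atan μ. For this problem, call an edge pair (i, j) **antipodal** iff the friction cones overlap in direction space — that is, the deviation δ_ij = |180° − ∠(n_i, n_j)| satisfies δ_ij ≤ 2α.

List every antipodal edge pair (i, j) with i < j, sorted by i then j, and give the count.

count = 2; pairs: (0,2), (0,3)

α = atan 0.4 = 21.80°;  2α = 43.60°
n_0 = (-0.6909, -0.7229)
n_1 = (+0.9677, -0.2523)
n_2 = (+0.5868, +0.8097)
n_3 = (+0.1344, +0.9909)
  (0,1): δ = 60.91°  ·
  (0,2): δ = 7.77°  ✓
  (0,3): δ = 35.98°  ✓
  (1,2): δ = 111.32°  ·
  (1,3): δ = 83.11°  ·
  (2,3): δ = 151.79°  ·
antipodal pairs: 2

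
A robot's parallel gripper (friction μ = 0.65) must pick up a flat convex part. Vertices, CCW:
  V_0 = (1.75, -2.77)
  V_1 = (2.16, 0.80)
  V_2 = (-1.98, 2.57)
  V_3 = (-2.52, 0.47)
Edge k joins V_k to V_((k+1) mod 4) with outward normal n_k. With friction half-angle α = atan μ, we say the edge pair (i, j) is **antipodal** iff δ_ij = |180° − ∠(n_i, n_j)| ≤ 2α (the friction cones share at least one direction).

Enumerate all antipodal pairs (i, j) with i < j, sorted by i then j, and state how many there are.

α = atan 0.65 = 33.02°;  2α = 66.05°
n_0 = (+0.9935, -0.1141)
n_1 = (+0.3931, +0.9195)
n_2 = (-0.9685, +0.2490)
n_3 = (-0.6045, -0.7966)
  (0,1): δ = 106.60°  ·
  (0,2): δ = 7.87°  ✓
  (0,3): δ = 59.36°  ✓
  (1,2): δ = 81.27°  ·
  (1,3): δ = 14.04°  ✓
  (2,3): δ = 112.77°  ·
antipodal pairs: 3

count = 3; pairs: (0,2), (0,3), (1,3)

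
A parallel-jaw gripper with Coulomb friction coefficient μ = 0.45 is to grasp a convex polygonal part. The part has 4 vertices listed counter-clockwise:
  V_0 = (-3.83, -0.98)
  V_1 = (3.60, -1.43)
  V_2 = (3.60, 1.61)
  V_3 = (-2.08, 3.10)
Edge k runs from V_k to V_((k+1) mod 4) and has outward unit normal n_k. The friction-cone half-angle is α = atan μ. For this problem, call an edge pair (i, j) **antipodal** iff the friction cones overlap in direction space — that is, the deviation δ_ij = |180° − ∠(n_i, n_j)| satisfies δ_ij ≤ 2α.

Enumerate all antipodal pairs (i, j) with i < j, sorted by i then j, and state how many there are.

α = atan 0.45 = 24.23°;  2α = 48.46°
n_0 = (-0.0605, -0.9982)
n_1 = (+1.0000, -0.0000)
n_2 = (+0.2537, +0.9673)
n_3 = (-0.9190, +0.3942)
  (0,1): δ = 86.53°  ·
  (0,2): δ = 11.23°  ✓
  (0,3): δ = 70.25°  ·
  (1,2): δ = 104.70°  ·
  (1,3): δ = 23.22°  ✓
  (2,3): δ = 98.52°  ·
antipodal pairs: 2

count = 2; pairs: (0,2), (1,3)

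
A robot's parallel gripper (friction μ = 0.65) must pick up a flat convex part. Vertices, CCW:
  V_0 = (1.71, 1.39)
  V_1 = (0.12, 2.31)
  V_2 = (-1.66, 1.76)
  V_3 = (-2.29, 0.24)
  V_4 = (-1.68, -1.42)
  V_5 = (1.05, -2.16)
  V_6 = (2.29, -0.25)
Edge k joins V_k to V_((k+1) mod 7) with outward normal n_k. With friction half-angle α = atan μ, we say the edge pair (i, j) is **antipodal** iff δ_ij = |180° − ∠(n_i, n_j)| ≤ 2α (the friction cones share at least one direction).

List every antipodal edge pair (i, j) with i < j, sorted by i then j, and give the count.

α = atan 0.65 = 33.02°;  2α = 66.05°
n_0 = (+0.5008, +0.8656)
n_1 = (-0.2952, +0.9554)
n_2 = (-0.9238, +0.3829)
n_3 = (-0.9386, -0.3449)
n_4 = (-0.2616, -0.9652)
n_5 = (+0.8387, -0.5445)
n_6 = (+0.9428, +0.3334)
  (0,1): δ = 132.78°  ·
  (0,2): δ = 82.46°  ·
  (0,3): δ = 39.77°  ✓
  (0,4): δ = 14.89°  ✓
  (0,5): δ = 87.06°  ·
  (0,6): δ = 139.53°  ·
  (1,2): δ = 129.68°  ·
  (1,3): δ = 86.99°  ·
  (1,4): δ = 32.34°  ✓
  (1,5): δ = 39.84°  ✓
  (1,6): δ = 92.31°  ·
  (2,3): δ = 137.31°  ·
  (2,4): δ = 82.65°  ·
  (2,5): δ = 10.48°  ✓
  (2,6): δ = 41.99°  ✓
  (3,4): δ = 125.34°  ·
  (3,5): δ = 53.17°  ✓
  (3,6): δ = 0.70°  ✓
  (4,5): δ = 107.83°  ·
  (4,6): δ = 55.36°  ✓
  (5,6): δ = 127.53°  ·
antipodal pairs: 9

count = 9; pairs: (0,3), (0,4), (1,4), (1,5), (2,5), (2,6), (3,5), (3,6), (4,6)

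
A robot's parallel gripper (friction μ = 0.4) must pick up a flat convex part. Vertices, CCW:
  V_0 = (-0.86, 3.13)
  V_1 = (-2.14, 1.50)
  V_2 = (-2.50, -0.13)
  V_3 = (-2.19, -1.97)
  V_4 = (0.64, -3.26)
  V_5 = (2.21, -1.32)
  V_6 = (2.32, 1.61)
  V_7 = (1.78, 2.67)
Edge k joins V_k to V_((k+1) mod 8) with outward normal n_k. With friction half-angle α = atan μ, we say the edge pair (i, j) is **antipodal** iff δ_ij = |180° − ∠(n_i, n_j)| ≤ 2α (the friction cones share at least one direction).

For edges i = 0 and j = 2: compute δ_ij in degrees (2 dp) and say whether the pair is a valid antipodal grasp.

δ = 132.30°, invalid

α = atan 0.4 = 21.80°;  2α = 43.60°
edge 0: e_0 = (-1.28, -1.63);  n_0 = (-0.7865, +0.6176)
edge 2: e_2 = (+0.31, -1.84);  n_2 = (-0.9861, -0.1661)
∠(n_0, n_2) = 47.70°
δ = |180° − 47.70°| = 132.30°
132.30° > 2α = 43.60°  →  invalid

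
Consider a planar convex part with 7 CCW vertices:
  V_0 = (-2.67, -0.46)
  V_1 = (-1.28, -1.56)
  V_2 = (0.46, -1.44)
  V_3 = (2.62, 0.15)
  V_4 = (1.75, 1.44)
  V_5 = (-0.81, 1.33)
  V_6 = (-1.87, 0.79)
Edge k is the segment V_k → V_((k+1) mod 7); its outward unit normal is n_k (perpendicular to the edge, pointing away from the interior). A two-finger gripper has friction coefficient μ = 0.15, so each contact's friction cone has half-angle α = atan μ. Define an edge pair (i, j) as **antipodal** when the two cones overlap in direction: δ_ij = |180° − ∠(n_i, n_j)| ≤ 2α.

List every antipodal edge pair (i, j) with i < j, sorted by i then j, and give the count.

count = 2; pairs: (1,4), (2,5)

α = atan 0.15 = 8.53°;  2α = 17.06°
n_0 = (-0.6206, -0.7842)
n_1 = (+0.0688, -0.9976)
n_2 = (+0.5928, -0.8053)
n_3 = (+0.8291, +0.5591)
n_4 = (-0.0429, +0.9991)
n_5 = (-0.4539, +0.8910)
n_6 = (-0.8423, +0.5391)
  (0,1): δ = 137.70°  ·
  (0,2): δ = 105.29°  ·
  (0,3): δ = 17.65°  ·
  (0,4): δ = 40.82°  ·
  (0,5): δ = 65.35°  ·
  (0,6): δ = 95.74°  ·
  (1,2): δ = 147.59°  ·
  (1,3): δ = 59.95°  ·
  (1,4): δ = 1.48°  ✓
  (1,5): δ = 23.05°  ·
  (1,6): δ = 53.44°  ·
  (2,3): δ = 92.36°  ·
  (2,4): δ = 33.90°  ·
  (2,5): δ = 9.36°  ✓
  (2,6): δ = 21.02°  ·
  (3,4): δ = 121.54°  ·
  (3,5): δ = 97.00°  ·
  (3,6): δ = 66.62°  ·
  (4,5): δ = 155.46°  ·
  (4,6): δ = 125.08°  ·
  (5,6): δ = 149.62°  ·
antipodal pairs: 2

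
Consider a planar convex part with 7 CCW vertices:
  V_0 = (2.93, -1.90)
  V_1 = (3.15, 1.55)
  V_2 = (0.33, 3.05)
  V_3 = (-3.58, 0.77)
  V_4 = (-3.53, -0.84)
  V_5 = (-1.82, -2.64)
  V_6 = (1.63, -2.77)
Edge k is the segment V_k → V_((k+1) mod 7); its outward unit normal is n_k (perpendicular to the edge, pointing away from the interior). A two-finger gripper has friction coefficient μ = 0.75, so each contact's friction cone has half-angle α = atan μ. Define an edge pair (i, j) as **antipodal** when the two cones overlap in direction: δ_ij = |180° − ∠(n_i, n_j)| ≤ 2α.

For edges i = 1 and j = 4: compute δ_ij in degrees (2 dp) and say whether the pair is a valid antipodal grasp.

δ = 18.46°, valid

α = atan 0.75 = 36.87°;  2α = 73.74°
edge 1: e_1 = (-2.82, +1.50);  n_1 = (+0.4696, +0.8829)
edge 4: e_4 = (+1.71, -1.80);  n_4 = (-0.7250, -0.6887)
∠(n_1, n_4) = 161.54°
δ = |180° − 161.54°| = 18.46°
18.46° ≤ 2α = 73.74°  →  valid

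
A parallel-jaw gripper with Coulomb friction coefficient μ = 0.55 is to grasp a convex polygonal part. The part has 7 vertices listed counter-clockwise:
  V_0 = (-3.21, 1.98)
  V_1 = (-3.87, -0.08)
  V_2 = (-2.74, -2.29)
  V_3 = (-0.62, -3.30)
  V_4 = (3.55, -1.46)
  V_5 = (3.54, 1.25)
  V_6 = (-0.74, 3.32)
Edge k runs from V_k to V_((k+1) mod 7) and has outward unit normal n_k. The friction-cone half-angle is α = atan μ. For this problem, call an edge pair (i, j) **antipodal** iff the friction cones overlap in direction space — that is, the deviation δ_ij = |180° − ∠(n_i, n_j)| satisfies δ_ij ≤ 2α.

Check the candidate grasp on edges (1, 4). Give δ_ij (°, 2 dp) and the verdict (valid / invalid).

δ = 26.87°, valid

α = atan 0.55 = 28.81°;  2α = 57.62°
edge 1: e_1 = (+1.13, -2.21);  n_1 = (-0.8904, -0.4553)
edge 4: e_4 = (-0.01, +2.71);  n_4 = (+1.0000, +0.0037)
∠(n_1, n_4) = 153.13°
δ = |180° − 153.13°| = 26.87°
26.87° ≤ 2α = 57.62°  →  valid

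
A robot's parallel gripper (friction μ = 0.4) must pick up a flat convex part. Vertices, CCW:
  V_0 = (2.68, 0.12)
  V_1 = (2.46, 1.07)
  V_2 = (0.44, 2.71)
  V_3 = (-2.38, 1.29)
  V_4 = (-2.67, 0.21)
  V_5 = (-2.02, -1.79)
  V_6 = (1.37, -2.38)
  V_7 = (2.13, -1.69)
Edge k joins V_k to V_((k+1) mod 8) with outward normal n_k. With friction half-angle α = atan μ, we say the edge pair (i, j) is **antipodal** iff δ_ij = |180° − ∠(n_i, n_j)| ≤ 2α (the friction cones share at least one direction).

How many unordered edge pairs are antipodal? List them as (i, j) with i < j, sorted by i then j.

α = atan 0.4 = 21.80°;  2α = 43.60°
n_0 = (+0.9742, +0.2256)
n_1 = (+0.6303, +0.7763)
n_2 = (-0.4497, +0.8932)
n_3 = (-0.9658, +0.2593)
n_4 = (-0.9510, -0.3091)
n_5 = (-0.1715, -0.9852)
n_6 = (+0.6722, -0.7404)
n_7 = (+0.9568, -0.2907)
  (0,1): δ = 142.11°  ·
  (0,2): δ = 76.31°  ·
  (0,3): δ = 28.07°  ✓
  (0,4): δ = 4.97°  ✓
  (0,5): δ = 67.09°  ·
  (0,6): δ = 119.20°  ·
  (0,7): δ = 150.06°  ·
  (1,2): δ = 114.20°  ·
  (1,3): δ = 65.96°  ·
  (1,4): δ = 32.92°  ✓
  (1,5): δ = 29.20°  ✓
  (1,6): δ = 81.31°  ·
  (1,7): δ = 112.17°  ·
  (2,3): δ = 131.76°  ·
  (2,4): δ = 98.72°  ·
  (2,5): δ = 36.60°  ✓
  (2,6): δ = 15.51°  ✓
  (2,7): δ = 46.37°  ·
  (3,4): δ = 146.97°  ·
  (3,5): δ = 84.84°  ·
  (3,6): δ = 32.73°  ✓
  (3,7): δ = 1.87°  ✓
  (4,5): δ = 117.88°  ·
  (4,6): δ = 65.77°  ·
  (4,7): δ = 34.91°  ✓
  (5,6): δ = 127.89°  ·
  (5,7): δ = 97.03°  ·
  (6,7): δ = 149.14°  ·
antipodal pairs: 9

count = 9; pairs: (0,3), (0,4), (1,4), (1,5), (2,5), (2,6), (3,6), (3,7), (4,7)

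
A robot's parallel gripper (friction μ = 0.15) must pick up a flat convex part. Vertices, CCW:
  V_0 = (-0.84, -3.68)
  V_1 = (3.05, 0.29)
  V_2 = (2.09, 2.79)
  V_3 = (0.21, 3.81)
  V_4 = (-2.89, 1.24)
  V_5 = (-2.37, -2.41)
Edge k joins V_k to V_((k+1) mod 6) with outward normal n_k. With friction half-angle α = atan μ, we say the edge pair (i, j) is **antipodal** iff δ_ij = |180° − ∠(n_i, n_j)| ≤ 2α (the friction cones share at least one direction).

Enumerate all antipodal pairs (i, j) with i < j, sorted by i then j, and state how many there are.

count = 3; pairs: (0,3), (1,4), (2,5)

α = atan 0.15 = 8.53°;  2α = 17.06°
n_0 = (+0.7143, -0.6999)
n_1 = (+0.9335, +0.3585)
n_2 = (+0.4769, +0.8790)
n_3 = (-0.6382, +0.7698)
n_4 = (-0.9900, -0.1410)
n_5 = (-0.6387, -0.7695)
  (0,1): δ = 114.58°  ·
  (0,2): δ = 74.07°  ·
  (0,3): δ = 5.92°  ✓
  (0,4): δ = 52.52°  ·
  (0,5): δ = 94.72°  ·
  (1,2): δ = 139.49°  ·
  (1,3): δ = 71.35°  ·
  (1,4): δ = 12.90°  ✓
  (1,5): δ = 29.30°  ·
  (2,3): δ = 111.86°  ·
  (2,4): δ = 53.41°  ·
  (2,5): δ = 11.21°  ✓
  (3,4): δ = 121.55°  ·
  (3,5): δ = 79.35°  ·
  (4,5): δ = 137.80°  ·
antipodal pairs: 3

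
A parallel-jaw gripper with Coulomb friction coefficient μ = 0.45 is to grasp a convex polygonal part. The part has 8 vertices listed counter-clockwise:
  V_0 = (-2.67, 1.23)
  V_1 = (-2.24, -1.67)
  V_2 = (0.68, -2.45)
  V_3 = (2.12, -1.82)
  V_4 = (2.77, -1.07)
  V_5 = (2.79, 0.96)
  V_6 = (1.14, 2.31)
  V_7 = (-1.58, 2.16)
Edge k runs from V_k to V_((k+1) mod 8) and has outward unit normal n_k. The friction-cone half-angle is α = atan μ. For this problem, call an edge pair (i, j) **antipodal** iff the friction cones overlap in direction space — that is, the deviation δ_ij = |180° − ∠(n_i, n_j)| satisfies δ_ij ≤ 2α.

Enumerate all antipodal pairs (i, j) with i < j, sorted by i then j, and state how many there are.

count = 8; pairs: (0,4), (0,5), (1,5), (1,6), (2,6), (2,7), (3,6), (3,7)

α = atan 0.45 = 24.23°;  2α = 48.46°
n_0 = (-0.9892, -0.1467)
n_1 = (-0.2581, -0.9661)
n_2 = (+0.4008, -0.9162)
n_3 = (+0.7557, -0.6549)
n_4 = (+1.0000, -0.0099)
n_5 = (+0.6332, +0.7740)
n_6 = (-0.0551, +0.9985)
n_7 = (-0.6491, +0.7607)
  (0,1): δ = 113.39°  ·
  (0,2): δ = 74.80°  ·
  (0,3): δ = 49.35°  ·
  (0,4): δ = 9.00°  ✓
  (0,5): δ = 42.28°  ✓
  (0,6): δ = 84.72°  ·
  (0,7): δ = 122.04°  ·
  (1,2): δ = 141.41°  ·
  (1,3): δ = 115.96°  ·
  (1,4): δ = 75.61°  ·
  (1,5): δ = 24.33°  ✓
  (1,6): δ = 18.11°  ✓
  (1,7): δ = 55.43°  ·
  (2,3): δ = 154.54°  ·
  (2,4): δ = 114.19°  ·
  (2,5): δ = 62.92°  ·
  (2,6): δ = 20.47°  ✓
  (2,7): δ = 16.84°  ✓
  (3,4): δ = 139.65°  ·
  (3,5): δ = 88.38°  ·
  (3,6): δ = 45.93°  ✓
  (3,7): δ = 8.61°  ✓
  (4,5): δ = 128.72°  ·
  (4,6): δ = 86.28°  ·
  (4,7): δ = 48.96°  ·
  (5,6): δ = 137.55°  ·
  (5,7): δ = 100.24°  ·
  (6,7): δ = 142.69°  ·
antipodal pairs: 8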